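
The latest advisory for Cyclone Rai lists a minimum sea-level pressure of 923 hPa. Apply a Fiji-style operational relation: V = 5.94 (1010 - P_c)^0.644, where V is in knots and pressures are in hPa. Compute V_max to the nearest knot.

105 kt

ΔP = 1010 − 923 = 87 hPa.
87^0.644 ≈ 17.744.
V ≈ 5.94 × 17.744 ≈ 105.4 kt.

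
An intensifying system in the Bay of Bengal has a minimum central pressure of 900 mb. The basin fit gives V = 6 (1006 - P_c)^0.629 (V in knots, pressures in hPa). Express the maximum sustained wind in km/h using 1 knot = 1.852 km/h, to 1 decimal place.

208.8 km/h

ΔP = 1006 − 900 = 106 mb.
V ≈ 6 × 106^0.629 = 6 × 18.790 ≈ 112.738 kt.
112.738 × 1.852 ≈ 208.79 km/h → 208.8 km/h.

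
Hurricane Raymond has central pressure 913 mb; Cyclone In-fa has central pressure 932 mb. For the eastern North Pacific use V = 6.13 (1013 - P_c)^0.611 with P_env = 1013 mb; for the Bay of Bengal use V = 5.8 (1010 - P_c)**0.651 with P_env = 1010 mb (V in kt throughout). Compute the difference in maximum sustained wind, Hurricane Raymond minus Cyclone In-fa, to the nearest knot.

3 kt

Hurricane Raymond: ΔP = 100; V ≈ 6.13 × 100^0.611 ≈ 102.20 kt.
Cyclone In-fa: ΔP = 78; V ≈ 5.8 × 78^0.651 ≈ 98.90 kt.
Difference ≈ 102.20 − 98.90 = 3.30 → 3 kt.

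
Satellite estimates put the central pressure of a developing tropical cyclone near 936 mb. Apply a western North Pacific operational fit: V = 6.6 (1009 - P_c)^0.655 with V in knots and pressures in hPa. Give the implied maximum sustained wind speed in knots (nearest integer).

ΔP = 1009 − 936 = 73 mb.
73^0.655 ≈ 16.614.
V ≈ 6.6 × 16.614 ≈ 109.7 kt.

110 kt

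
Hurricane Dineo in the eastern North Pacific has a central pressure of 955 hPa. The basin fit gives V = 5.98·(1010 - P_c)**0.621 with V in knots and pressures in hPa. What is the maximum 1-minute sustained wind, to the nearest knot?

72 kt

ΔP = 1010 − 955 = 55 hPa.
55^0.621 ≈ 12.044.
V ≈ 5.98 × 12.044 ≈ 72.0 kt.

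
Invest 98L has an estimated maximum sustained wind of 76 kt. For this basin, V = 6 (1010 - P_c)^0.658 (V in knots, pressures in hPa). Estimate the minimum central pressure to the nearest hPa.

ΔP = (V / 6)^(1/0.658) = (76/6)^1.520.
76/6 = 12.667; 12.667^1.520 ≈ 47.40 hPa.
P_c = 1010 − 47.40 = 962.60 ≈ 963 hPa.

963 hPa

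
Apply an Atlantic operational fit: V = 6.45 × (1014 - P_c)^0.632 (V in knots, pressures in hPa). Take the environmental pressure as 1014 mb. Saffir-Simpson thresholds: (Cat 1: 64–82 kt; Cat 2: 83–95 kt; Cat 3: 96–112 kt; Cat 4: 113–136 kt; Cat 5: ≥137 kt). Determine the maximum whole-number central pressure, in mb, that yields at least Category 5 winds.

Category 5 begins at V = 137 kt.
Required ΔP = (137/6.45)^(1/0.632) = 21.240^1.582 ≈ 125.87 mb.
P_c ≤ 1014 − 125.87 = 888.13, so the highest integer P_c is 888 mb.

888 mb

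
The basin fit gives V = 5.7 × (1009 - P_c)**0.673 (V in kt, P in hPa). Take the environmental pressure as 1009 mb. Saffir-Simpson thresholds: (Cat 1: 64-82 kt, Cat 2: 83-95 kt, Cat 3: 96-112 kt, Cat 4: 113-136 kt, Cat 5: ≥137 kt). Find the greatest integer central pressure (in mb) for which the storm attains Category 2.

Category 2 begins at V = 83 kt.
Required ΔP = (83/5.7)^(1/0.673) = 14.561^1.486 ≈ 53.50 mb.
P_c ≤ 1009 − 53.50 = 955.50, so the highest integer P_c is 955 mb.

955 mb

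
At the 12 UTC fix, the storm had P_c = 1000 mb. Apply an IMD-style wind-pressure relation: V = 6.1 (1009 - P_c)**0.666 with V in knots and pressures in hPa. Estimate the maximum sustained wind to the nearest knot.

26 kt

ΔP = 1009 − 1000 = 9 mb.
9^0.666 ≈ 4.320.
V ≈ 6.1 × 4.320 ≈ 26.4 kt.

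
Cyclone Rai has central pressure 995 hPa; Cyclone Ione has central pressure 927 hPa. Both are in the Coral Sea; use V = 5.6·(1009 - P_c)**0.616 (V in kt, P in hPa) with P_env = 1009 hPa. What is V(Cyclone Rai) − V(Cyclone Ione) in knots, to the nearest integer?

Cyclone Rai: ΔP = 14; V ≈ 5.6 × 14^0.616 ≈ 28.46 kt.
Cyclone Ione: ΔP = 82; V ≈ 5.6 × 82^0.616 ≈ 84.55 kt.
Difference ≈ 28.46 − 84.55 = -56.09 → -56 kt.

-56 kt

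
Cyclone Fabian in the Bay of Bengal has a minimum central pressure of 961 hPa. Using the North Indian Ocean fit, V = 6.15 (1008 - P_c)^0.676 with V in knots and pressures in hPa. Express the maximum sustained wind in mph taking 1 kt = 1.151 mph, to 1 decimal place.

95.6 mph

ΔP = 1008 − 961 = 47 hPa.
V ≈ 6.15 × 47^0.676 = 6.15 × 13.500 ≈ 83.026 kt.
83.026 × 1.151 ≈ 95.56 mph → 95.6 mph.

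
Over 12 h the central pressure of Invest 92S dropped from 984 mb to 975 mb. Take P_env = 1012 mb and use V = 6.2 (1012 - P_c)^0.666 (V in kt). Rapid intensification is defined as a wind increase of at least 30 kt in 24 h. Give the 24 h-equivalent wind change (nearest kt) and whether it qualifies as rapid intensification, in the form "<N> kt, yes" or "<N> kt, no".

V₁: ΔP = 28, V ≈ 6.2 × 28^0.666 ≈ 57.04 kt.
V₂: ΔP = 37, V ≈ 6.2 × 37^0.666 ≈ 68.68 kt.
ΔV over 12 h = 11.64 kt → 24 h equivalent = 11.64 × 24/12 ≈ 23.28 kt.
23 kt < 30 kt ⇒ not rapid intensification.

23 kt, no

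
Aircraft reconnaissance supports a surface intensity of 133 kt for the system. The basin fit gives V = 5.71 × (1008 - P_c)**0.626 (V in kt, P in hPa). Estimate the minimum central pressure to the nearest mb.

855 mb

ΔP = (V / 5.71)^(1/0.626) = (133/5.71)^1.597.
133/5.71 = 23.292; 23.292^1.597 ≈ 152.77 mb.
P_c = 1008 − 152.77 = 855.23 ≈ 855 mb.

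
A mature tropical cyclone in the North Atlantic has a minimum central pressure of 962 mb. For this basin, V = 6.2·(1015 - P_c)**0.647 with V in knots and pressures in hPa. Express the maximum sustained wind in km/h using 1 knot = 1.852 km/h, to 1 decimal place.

ΔP = 1015 − 962 = 53 mb.
V ≈ 6.2 × 53^0.647 = 6.2 × 13.050 ≈ 80.909 kt.
80.909 × 1.852 ≈ 149.84 km/h → 149.8 km/h.

149.8 km/h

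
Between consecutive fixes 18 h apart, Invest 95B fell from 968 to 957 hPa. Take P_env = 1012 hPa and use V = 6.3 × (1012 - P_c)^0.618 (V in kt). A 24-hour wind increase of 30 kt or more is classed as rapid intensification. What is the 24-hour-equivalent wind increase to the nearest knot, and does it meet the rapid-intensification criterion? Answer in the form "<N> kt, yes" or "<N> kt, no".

13 kt, no

V₁: ΔP = 44, V ≈ 6.3 × 44^0.618 ≈ 65.31 kt.
V₂: ΔP = 55, V ≈ 6.3 × 55^0.618 ≈ 74.97 kt.
ΔV over 18 h = 9.66 kt → 24 h equivalent = 9.66 × 24/18 ≈ 12.88 kt.
13 kt < 30 kt ⇒ not rapid intensification.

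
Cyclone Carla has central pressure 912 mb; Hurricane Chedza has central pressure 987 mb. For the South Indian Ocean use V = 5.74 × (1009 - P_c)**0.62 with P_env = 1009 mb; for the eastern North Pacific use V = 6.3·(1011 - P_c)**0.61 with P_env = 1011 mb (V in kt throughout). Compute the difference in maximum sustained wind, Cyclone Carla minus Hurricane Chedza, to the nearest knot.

Cyclone Carla: ΔP = 97; V ≈ 5.74 × 97^0.62 ≈ 97.88 kt.
Hurricane Chedza: ΔP = 24; V ≈ 6.3 × 24^0.61 ≈ 43.78 kt.
Difference ≈ 97.88 − 43.78 = 54.10 → 54 kt.

54 kt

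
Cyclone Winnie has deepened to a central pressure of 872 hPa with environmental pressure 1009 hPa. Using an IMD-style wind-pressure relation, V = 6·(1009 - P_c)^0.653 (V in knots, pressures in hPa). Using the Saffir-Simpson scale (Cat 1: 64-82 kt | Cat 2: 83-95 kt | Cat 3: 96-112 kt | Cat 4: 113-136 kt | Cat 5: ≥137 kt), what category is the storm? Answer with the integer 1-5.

5

ΔP = 1009 − 872 = 137 hPa.
V ≈ 6 × 137^0.653 = 6 × 24.85 ≈ 149 kt.
149 kt falls in the Category 5 band.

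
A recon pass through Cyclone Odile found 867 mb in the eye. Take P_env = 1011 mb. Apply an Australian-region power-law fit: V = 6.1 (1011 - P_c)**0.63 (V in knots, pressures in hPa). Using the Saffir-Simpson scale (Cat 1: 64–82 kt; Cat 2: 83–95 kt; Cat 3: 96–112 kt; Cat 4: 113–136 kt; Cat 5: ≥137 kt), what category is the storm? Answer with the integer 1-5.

ΔP = 1011 − 867 = 144 mb.
V ≈ 6.1 × 144^0.63 = 6.1 × 22.90 ≈ 140 kt.
140 kt falls in the Category 5 band.

5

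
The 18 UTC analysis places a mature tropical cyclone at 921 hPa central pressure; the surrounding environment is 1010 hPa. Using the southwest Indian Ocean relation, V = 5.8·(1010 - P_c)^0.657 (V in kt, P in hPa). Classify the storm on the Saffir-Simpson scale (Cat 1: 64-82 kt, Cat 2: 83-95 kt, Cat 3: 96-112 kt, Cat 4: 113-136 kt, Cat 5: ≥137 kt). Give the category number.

3

ΔP = 1010 − 921 = 89 hPa.
V ≈ 5.8 × 89^0.657 = 5.8 × 19.09 ≈ 111 kt.
111 kt falls in the Category 3 band.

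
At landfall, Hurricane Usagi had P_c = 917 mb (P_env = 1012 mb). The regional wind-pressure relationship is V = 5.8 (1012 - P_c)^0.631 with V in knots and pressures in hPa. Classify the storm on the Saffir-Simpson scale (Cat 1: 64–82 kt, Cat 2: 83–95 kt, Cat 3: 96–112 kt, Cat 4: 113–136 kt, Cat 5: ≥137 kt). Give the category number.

3

ΔP = 1012 − 917 = 95 mb.
V ≈ 5.8 × 95^0.631 = 5.8 × 17.70 ≈ 103 kt.
103 kt falls in the Category 3 band.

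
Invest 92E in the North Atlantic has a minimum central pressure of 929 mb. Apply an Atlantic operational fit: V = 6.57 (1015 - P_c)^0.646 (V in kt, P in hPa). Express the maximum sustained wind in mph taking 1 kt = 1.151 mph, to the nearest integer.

ΔP = 1015 − 929 = 86 mb.
V ≈ 6.57 × 86^0.646 = 6.57 × 17.770 ≈ 116.749 kt.
116.749 × 1.151 ≈ 134.38 mph → 134 mph.

134 mph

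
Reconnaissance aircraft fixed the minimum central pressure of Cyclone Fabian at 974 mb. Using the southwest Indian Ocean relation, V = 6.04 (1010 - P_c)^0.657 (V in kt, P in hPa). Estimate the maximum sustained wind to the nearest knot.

ΔP = 1010 − 974 = 36 mb.
36^0.657 ≈ 10.532.
V ≈ 6.04 × 10.532 ≈ 63.6 kt.

64 kt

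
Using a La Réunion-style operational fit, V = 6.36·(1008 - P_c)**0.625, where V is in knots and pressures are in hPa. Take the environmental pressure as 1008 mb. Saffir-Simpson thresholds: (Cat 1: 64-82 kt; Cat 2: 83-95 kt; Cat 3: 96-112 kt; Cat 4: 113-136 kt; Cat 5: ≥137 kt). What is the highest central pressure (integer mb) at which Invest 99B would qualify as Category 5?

872 mb

Category 5 begins at V = 137 kt.
Required ΔP = (137/6.36)^(1/0.625) = 21.541^1.600 ≈ 135.90 mb.
P_c ≤ 1008 − 135.90 = 872.10, so the highest integer P_c is 872 mb.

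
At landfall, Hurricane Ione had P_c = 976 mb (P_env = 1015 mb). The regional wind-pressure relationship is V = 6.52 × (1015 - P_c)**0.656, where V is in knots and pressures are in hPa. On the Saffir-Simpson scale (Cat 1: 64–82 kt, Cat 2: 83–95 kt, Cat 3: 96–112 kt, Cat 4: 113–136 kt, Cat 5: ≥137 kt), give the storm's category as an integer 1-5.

ΔP = 1015 − 976 = 39 mb.
V ≈ 6.52 × 39^0.656 = 6.52 × 11.06 ≈ 72 kt.
72 kt falls in the Category 1 band.

1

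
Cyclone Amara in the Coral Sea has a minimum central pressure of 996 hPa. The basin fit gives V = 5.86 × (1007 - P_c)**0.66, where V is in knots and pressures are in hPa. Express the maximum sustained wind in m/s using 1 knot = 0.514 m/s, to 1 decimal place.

14.7 m/s

ΔP = 1007 − 996 = 11 hPa.
V ≈ 5.86 × 11^0.66 = 5.86 × 4.868 ≈ 28.524 kt.
28.524 × 0.514 ≈ 14.66 m/s → 14.7 m/s.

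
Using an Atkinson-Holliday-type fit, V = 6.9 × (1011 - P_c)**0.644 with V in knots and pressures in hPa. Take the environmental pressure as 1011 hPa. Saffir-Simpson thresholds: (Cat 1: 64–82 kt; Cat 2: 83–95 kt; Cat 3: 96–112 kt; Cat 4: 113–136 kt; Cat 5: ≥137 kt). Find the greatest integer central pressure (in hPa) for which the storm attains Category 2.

Category 2 begins at V = 83 kt.
Required ΔP = (83/6.9)^(1/0.644) = 12.029^1.553 ≈ 47.57 hPa.
P_c ≤ 1011 − 47.57 = 963.43, so the highest integer P_c is 963 hPa.

963 hPa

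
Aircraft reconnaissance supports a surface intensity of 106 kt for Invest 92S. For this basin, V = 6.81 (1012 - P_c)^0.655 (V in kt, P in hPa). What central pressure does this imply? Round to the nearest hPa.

ΔP = (V / 6.81)^(1/0.655) = (106/6.81)^1.527.
106/6.81 = 15.565; 15.565^1.527 ≈ 66.08 hPa.
P_c = 1012 − 66.08 = 945.92 ≈ 946 hPa.

946 hPa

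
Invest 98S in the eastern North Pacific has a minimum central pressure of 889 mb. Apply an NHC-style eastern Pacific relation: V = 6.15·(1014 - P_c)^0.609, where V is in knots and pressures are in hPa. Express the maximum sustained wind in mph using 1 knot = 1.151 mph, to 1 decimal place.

ΔP = 1014 − 889 = 125 mb.
V ≈ 6.15 × 125^0.609 = 6.15 × 18.924 ≈ 116.384 kt.
116.384 × 1.151 ≈ 133.96 mph → 134.0 mph.

134.0 mph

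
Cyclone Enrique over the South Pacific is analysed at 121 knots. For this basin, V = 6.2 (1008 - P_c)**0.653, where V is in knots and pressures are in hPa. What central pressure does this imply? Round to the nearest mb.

ΔP = (V / 6.2)^(1/0.653) = (121/6.2)^1.531.
121/6.2 = 19.516; 19.516^1.531 ≈ 94.65 mb.
P_c = 1008 − 94.65 = 913.35 ≈ 913 mb.

913 mb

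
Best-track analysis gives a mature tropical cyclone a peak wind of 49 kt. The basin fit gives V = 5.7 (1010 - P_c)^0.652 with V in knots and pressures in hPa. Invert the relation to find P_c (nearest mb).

983 mb

ΔP = (V / 5.7)^(1/0.652) = (49/5.7)^1.534.
49/5.7 = 8.596; 8.596^1.534 ≈ 27.10 mb.
P_c = 1010 − 27.10 = 982.90 ≈ 983 mb.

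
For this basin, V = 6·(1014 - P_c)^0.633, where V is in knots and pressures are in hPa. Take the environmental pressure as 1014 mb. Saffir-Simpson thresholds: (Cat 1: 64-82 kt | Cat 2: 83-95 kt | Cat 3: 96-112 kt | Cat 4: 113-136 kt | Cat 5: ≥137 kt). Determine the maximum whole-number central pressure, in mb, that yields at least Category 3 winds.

Category 3 begins at V = 96 kt.
Required ΔP = (96/6)^(1/0.633) = 16.000^1.580 ≈ 79.84 mb.
P_c ≤ 1014 − 79.84 = 934.16, so the highest integer P_c is 934 mb.

934 mb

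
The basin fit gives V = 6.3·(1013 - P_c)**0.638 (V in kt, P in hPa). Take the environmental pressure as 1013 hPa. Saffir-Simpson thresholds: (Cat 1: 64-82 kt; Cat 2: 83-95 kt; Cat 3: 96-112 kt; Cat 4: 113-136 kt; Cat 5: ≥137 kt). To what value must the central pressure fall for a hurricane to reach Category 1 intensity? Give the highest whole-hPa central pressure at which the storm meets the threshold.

Category 1 begins at V = 64 kt.
Required ΔP = (64/6.3)^(1/0.638) = 10.159^1.567 ≈ 37.85 hPa.
P_c ≤ 1013 − 37.85 = 975.15, so the highest integer P_c is 975 hPa.

975 hPa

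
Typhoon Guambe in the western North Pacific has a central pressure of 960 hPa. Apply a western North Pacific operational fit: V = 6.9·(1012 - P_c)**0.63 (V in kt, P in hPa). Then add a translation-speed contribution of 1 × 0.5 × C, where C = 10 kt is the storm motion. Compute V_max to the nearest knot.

88 kt

ΔP = 1012 − 960 = 52 hPa.
52^0.63 ≈ 12.053.
V ≈ 6.9 × 12.053 ≈ 83.2 kt.
Translation term: 1 × 0.5 × 10 = 5 kt.
Corrected V ≈ 88.2 kt → 88 kt.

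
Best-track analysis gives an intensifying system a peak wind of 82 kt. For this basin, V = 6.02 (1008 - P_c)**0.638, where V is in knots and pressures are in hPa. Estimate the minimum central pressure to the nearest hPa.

ΔP = (V / 6.02)^(1/0.638) = (82/6.02)^1.567.
82/6.02 = 13.621; 13.621^1.567 ≈ 59.95 hPa.
P_c = 1008 − 59.95 = 948.05 ≈ 948 hPa.

948 hPa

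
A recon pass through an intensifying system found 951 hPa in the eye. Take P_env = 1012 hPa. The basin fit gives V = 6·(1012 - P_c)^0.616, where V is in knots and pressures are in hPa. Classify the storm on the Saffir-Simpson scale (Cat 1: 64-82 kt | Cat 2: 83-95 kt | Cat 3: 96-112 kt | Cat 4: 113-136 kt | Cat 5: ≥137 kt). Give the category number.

ΔP = 1012 − 951 = 61 hPa.
V ≈ 6 × 61^0.616 = 6 × 12.58 ≈ 75 kt.
75 kt falls in the Category 1 band.

1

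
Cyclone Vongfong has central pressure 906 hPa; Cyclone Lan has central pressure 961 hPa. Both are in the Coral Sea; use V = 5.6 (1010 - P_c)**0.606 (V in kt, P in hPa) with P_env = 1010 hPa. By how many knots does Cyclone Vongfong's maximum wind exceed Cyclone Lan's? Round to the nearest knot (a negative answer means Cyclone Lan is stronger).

Cyclone Vongfong: ΔP = 104; V ≈ 5.6 × 104^0.606 ≈ 93.44 kt.
Cyclone Lan: ΔP = 49; V ≈ 5.6 × 49^0.606 ≈ 59.22 kt.
Difference ≈ 93.44 − 59.22 = 34.22 → 34 kt.

34 kt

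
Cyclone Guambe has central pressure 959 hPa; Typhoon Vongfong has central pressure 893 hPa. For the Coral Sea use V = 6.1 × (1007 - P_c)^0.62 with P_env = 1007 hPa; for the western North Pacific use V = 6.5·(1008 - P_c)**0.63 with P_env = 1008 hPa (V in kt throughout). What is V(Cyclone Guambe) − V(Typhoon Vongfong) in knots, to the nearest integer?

-62 kt

Cyclone Guambe: ΔP = 48; V ≈ 6.1 × 48^0.62 ≈ 67.25 kt.
Typhoon Vongfong: ΔP = 115; V ≈ 6.5 × 115^0.63 ≈ 129.17 kt.
Difference ≈ 67.25 − 129.17 = -61.92 → -62 kt.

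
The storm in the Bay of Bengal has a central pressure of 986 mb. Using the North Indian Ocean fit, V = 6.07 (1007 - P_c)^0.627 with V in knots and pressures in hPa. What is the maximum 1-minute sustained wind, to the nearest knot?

ΔP = 1007 − 986 = 21 mb.
21^0.627 ≈ 6.746.
V ≈ 6.07 × 6.746 ≈ 40.9 kt.

41 kt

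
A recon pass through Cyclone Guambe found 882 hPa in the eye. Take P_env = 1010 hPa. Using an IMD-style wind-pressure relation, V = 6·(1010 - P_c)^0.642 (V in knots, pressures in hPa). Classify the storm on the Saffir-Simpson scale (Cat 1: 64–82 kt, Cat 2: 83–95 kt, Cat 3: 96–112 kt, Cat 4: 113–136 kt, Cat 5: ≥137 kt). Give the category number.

ΔP = 1010 − 882 = 128 hPa.
V ≈ 6 × 128^0.642 = 6 × 22.53 ≈ 135 kt.
135 kt falls in the Category 4 band.

4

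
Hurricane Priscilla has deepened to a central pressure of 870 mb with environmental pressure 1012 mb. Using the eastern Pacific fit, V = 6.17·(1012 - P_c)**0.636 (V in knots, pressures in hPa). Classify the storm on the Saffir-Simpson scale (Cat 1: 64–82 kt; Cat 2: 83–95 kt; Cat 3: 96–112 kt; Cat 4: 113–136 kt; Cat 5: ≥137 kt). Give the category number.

5

ΔP = 1012 − 870 = 142 mb.
V ≈ 6.17 × 142^0.636 = 6.17 × 23.38 ≈ 144 kt.
144 kt falls in the Category 5 band.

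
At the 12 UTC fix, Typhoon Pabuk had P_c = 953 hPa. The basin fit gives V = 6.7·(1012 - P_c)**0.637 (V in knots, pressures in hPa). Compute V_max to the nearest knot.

90 kt

ΔP = 1012 − 953 = 59 hPa.
59^0.637 ≈ 13.429.
V ≈ 6.7 × 13.429 ≈ 90.0 kt.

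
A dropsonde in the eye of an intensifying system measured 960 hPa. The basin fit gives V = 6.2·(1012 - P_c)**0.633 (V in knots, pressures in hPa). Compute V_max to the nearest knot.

76 kt

ΔP = 1012 − 960 = 52 hPa.
52^0.633 ≈ 12.196.
V ≈ 6.2 × 12.196 ≈ 75.6 kt.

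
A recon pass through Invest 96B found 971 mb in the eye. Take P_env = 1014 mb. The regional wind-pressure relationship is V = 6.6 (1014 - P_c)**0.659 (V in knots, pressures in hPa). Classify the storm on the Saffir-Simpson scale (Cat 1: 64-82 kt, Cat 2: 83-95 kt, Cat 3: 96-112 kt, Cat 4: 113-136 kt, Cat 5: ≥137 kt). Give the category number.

ΔP = 1014 − 971 = 43 mb.
V ≈ 6.6 × 43^0.659 = 6.6 × 11.92 ≈ 79 kt.
79 kt falls in the Category 1 band.

1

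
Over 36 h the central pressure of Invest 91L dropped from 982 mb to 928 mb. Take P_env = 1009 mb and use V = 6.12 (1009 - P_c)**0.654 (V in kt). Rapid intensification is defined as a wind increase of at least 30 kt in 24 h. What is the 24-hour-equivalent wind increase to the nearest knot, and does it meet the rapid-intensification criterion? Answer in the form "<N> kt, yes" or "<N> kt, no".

V₁: ΔP = 27, V ≈ 6.12 × 27^0.654 ≈ 52.83 kt.
V₂: ΔP = 81, V ≈ 6.12 × 81^0.654 ≈ 108.37 kt.
ΔV over 36 h = 55.54 kt → 24 h equivalent = 55.54 × 24/36 ≈ 37.03 kt.
37 kt ≥ 30 kt ⇒ rapid intensification.

37 kt, yes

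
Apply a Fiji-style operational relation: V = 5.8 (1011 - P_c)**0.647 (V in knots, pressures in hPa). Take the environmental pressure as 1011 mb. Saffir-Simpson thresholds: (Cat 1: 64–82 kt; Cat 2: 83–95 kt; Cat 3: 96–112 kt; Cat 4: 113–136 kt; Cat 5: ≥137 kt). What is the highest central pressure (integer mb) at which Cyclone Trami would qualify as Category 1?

Category 1 begins at V = 64 kt.
Required ΔP = (64/5.8)^(1/0.647) = 11.034^1.546 ≈ 40.90 mb.
P_c ≤ 1011 − 40.90 = 970.10, so the highest integer P_c is 970 mb.

970 mb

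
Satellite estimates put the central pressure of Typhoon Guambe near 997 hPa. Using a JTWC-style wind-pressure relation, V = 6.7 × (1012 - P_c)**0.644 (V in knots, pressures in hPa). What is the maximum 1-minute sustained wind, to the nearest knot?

ΔP = 1012 − 997 = 15 hPa.
15^0.644 ≈ 5.720.
V ≈ 6.7 × 5.720 ≈ 38.3 kt.

38 kt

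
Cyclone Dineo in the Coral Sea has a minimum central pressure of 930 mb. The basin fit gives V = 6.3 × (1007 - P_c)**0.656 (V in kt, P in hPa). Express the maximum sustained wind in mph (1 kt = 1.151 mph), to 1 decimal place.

ΔP = 1007 − 930 = 77 mb.
V ≈ 6.3 × 77^0.656 = 6.3 × 17.280 ≈ 108.863 kt.
108.863 × 1.151 ≈ 125.30 mph → 125.3 mph.

125.3 mph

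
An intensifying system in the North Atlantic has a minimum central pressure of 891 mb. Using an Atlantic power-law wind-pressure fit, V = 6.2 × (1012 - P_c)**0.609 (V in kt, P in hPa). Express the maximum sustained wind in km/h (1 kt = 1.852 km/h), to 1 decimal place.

213.0 km/h

ΔP = 1012 − 891 = 121 mb.
V ≈ 6.2 × 121^0.609 = 6.2 × 18.553 ≈ 115.029 kt.
115.029 × 1.852 ≈ 213.03 km/h → 213.0 km/h.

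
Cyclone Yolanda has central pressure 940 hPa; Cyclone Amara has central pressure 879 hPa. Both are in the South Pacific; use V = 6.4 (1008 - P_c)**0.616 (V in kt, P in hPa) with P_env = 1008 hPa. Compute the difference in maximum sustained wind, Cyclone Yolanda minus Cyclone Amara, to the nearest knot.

-42 kt

Cyclone Yolanda: ΔP = 68; V ≈ 6.4 × 68^0.616 ≈ 86.10 kt.
Cyclone Amara: ΔP = 129; V ≈ 6.4 × 129^0.616 ≈ 127.73 kt.
Difference ≈ 86.10 − 127.73 = -41.63 → -42 kt.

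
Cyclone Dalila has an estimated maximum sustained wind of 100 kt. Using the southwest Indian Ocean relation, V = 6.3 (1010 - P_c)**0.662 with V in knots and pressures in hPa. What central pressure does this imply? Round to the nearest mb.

ΔP = (V / 6.3)^(1/0.662) = (100/6.3)^1.511.
100/6.3 = 15.873; 15.873^1.511 ≈ 65.12 mb.
P_c = 1010 − 65.12 = 944.88 ≈ 945 mb.

945 mb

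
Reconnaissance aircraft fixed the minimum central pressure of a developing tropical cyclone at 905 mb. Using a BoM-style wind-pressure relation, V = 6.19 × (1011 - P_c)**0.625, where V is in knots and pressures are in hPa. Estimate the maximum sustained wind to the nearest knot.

114 kt

ΔP = 1011 − 905 = 106 mb.
106^0.625 ≈ 18.442.
V ≈ 6.19 × 18.442 ≈ 114.2 kt.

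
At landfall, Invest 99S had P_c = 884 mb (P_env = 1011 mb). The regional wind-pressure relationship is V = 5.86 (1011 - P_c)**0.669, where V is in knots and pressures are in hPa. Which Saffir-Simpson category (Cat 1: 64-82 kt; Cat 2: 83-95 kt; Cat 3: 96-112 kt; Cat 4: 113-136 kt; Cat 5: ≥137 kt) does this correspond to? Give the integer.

ΔP = 1011 − 884 = 127 mb.
V ≈ 5.86 × 127^0.669 = 5.86 × 25.55 ≈ 150 kt.
150 kt falls in the Category 5 band.

5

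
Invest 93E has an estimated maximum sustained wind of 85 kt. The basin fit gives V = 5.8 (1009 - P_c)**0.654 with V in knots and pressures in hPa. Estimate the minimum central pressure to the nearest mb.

ΔP = (V / 5.8)^(1/0.654) = (85/5.8)^1.529.
85/5.8 = 14.655; 14.655^1.529 ≈ 60.65 mb.
P_c = 1009 − 60.65 = 948.35 ≈ 948 mb.

948 mb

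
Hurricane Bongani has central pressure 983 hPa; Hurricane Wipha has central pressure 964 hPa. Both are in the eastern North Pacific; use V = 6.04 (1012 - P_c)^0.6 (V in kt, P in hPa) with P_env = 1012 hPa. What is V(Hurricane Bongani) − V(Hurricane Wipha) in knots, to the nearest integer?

Hurricane Bongani: ΔP = 29; V ≈ 6.04 × 29^0.6 ≈ 45.55 kt.
Hurricane Wipha: ΔP = 48; V ≈ 6.04 × 48^0.6 ≈ 61.63 kt.
Difference ≈ 45.55 − 61.63 = -16.08 → -16 kt.

-16 kt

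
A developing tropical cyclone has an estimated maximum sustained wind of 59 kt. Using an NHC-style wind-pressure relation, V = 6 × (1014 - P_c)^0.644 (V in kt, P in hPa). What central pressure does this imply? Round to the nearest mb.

979 mb

ΔP = (V / 6)^(1/0.644) = (59/6)^1.553.
59/6 = 9.833; 9.833^1.553 ≈ 34.79 mb.
P_c = 1014 − 34.79 = 979.21 ≈ 979 mb.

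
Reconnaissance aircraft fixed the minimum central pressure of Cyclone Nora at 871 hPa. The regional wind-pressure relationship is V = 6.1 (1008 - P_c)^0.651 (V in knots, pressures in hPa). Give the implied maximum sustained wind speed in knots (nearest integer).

150 kt

ΔP = 1008 − 871 = 137 hPa.
137^0.651 ≈ 24.604.
V ≈ 6.1 × 24.604 ≈ 150.1 kt.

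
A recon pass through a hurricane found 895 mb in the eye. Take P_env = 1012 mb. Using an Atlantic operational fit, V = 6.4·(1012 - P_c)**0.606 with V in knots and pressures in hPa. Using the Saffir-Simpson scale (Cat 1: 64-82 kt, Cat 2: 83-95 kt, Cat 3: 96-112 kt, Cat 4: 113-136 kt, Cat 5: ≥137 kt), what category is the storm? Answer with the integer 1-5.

4

ΔP = 1012 − 895 = 117 mb.
V ≈ 6.4 × 117^0.606 = 6.4 × 17.92 ≈ 115 kt.
115 kt falls in the Category 4 band.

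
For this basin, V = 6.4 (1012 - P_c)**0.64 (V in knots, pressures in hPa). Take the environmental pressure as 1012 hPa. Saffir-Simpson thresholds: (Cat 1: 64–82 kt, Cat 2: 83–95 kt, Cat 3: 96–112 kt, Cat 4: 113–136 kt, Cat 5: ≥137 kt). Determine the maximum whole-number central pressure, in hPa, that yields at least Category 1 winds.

Category 1 begins at V = 64 kt.
Required ΔP = (64/6.4)^(1/0.64) = 10.000^1.562 ≈ 36.52 hPa.
P_c ≤ 1012 − 36.52 = 975.48, so the highest integer P_c is 975 hPa.

975 hPa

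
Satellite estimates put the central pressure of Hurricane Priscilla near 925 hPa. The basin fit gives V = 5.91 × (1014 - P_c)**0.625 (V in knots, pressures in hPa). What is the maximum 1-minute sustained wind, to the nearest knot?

98 kt

ΔP = 1014 − 925 = 89 hPa.
89^0.625 ≈ 16.534.
V ≈ 5.91 × 16.534 ≈ 97.7 kt.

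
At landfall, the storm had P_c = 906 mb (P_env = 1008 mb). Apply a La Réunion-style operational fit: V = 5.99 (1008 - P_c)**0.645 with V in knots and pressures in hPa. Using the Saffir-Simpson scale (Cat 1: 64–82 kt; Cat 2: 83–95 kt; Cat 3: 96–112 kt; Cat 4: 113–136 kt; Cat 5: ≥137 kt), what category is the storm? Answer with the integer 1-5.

4

ΔP = 1008 − 906 = 102 mb.
V ≈ 5.99 × 102^0.645 = 5.99 × 19.75 ≈ 118 kt.
118 kt falls in the Category 4 band.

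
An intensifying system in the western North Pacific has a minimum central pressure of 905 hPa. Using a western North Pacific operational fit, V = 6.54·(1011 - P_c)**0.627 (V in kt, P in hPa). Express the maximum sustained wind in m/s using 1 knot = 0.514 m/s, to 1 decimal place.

62.6 m/s

ΔP = 1011 − 905 = 106 hPa.
V ≈ 6.54 × 106^0.627 = 6.54 × 18.615 ≈ 121.743 kt.
121.743 × 0.514 ≈ 62.58 m/s → 62.6 m/s.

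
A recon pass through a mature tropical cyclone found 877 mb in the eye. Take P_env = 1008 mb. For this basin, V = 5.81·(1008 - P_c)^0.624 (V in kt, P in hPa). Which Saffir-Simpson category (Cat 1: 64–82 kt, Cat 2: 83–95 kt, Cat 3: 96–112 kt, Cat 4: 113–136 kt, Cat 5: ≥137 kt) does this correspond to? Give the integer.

ΔP = 1008 − 877 = 131 mb.
V ≈ 5.81 × 131^0.624 = 5.81 × 20.95 ≈ 122 kt.
122 kt falls in the Category 4 band.

4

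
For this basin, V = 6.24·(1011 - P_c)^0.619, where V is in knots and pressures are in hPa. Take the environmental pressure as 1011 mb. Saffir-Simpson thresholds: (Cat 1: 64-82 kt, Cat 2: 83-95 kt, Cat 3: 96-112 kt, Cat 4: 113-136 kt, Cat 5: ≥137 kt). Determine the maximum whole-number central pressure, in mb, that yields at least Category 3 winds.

Category 3 begins at V = 96 kt.
Required ΔP = (96/6.24)^(1/0.619) = 15.385^1.616 ≈ 82.75 mb.
P_c ≤ 1011 − 82.75 = 928.25, so the highest integer P_c is 928 mb.

928 mb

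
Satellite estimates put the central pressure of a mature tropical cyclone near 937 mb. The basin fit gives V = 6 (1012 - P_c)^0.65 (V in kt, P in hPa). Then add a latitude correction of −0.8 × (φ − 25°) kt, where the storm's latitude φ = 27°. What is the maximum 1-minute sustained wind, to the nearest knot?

ΔP = 1012 − 937 = 75 mb.
75^0.65 ≈ 16.550.
V ≈ 6 × 16.550 ≈ 99.3 kt.
Latitude correction: −0.8 × (27 − 25) = -1.6 kt.
Corrected V ≈ 97.7 kt → 98 kt.

98 kt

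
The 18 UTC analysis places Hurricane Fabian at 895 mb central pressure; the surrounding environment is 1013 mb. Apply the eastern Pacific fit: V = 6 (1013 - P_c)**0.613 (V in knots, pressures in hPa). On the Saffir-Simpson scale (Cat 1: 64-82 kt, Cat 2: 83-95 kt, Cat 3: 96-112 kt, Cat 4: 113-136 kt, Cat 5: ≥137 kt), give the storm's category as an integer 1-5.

ΔP = 1013 − 895 = 118 mb.
V ≈ 6 × 118^0.613 = 6 × 18.62 ≈ 112 kt.
112 kt falls in the Category 3 band.

3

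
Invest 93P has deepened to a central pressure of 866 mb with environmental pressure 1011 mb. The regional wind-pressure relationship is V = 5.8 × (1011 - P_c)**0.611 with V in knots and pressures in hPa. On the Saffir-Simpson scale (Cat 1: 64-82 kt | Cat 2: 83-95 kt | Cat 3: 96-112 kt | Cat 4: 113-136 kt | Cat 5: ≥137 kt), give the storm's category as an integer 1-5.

4

ΔP = 1011 − 866 = 145 mb.
V ≈ 5.8 × 145^0.611 = 5.8 × 20.92 ≈ 121 kt.
121 kt falls in the Category 4 band.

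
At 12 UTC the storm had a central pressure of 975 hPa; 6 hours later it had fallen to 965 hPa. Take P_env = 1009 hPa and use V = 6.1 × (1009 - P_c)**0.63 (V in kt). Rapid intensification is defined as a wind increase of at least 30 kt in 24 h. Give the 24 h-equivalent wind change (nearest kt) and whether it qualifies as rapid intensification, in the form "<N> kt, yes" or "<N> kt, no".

V₁: ΔP = 34, V ≈ 6.1 × 34^0.63 ≈ 56.26 kt.
V₂: ΔP = 44, V ≈ 6.1 × 44^0.63 ≈ 66.18 kt.
ΔV over 6 h = 9.92 kt → 24 h equivalent = 9.92 × 24/6 ≈ 39.68 kt.
40 kt ≥ 30 kt ⇒ rapid intensification.

40 kt, yes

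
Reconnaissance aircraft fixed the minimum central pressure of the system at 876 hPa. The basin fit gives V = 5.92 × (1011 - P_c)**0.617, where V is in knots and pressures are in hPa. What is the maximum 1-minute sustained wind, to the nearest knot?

122 kt

ΔP = 1011 − 876 = 135 hPa.
135^0.617 ≈ 20.626.
V ≈ 5.92 × 20.626 ≈ 122.1 kt.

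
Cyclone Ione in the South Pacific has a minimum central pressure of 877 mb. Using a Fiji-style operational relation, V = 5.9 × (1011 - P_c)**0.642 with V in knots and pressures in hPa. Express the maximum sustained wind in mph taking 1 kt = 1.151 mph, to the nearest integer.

158 mph

ΔP = 1011 − 877 = 134 mb.
V ≈ 5.9 × 134^0.642 = 5.9 × 23.206 ≈ 136.916 kt.
136.916 × 1.151 ≈ 157.59 mph → 158 mph.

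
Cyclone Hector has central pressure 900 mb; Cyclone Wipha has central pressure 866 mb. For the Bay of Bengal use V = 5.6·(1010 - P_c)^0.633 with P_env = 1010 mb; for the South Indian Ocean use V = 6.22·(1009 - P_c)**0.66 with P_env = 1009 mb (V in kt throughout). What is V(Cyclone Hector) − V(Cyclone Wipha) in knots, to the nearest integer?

-55 kt

Cyclone Hector: ΔP = 110; V ≈ 5.6 × 110^0.633 ≈ 109.75 kt.
Cyclone Wipha: ΔP = 143; V ≈ 6.22 × 143^0.66 ≈ 164.56 kt.
Difference ≈ 109.75 − 164.56 = -54.81 → -55 kt.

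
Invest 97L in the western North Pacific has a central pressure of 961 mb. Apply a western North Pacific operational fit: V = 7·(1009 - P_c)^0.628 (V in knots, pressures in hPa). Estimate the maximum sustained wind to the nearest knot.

ΔP = 1009 − 961 = 48 mb.
48^0.628 ≈ 11.372.
V ≈ 7 × 11.372 ≈ 79.6 kt.

80 kt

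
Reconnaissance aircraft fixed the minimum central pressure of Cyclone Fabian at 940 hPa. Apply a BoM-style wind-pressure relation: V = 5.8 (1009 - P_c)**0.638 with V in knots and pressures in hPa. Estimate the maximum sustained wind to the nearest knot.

86 kt

ΔP = 1009 − 940 = 69 hPa.
69^0.638 ≈ 14.900.
V ≈ 5.8 × 14.900 ≈ 86.4 kt.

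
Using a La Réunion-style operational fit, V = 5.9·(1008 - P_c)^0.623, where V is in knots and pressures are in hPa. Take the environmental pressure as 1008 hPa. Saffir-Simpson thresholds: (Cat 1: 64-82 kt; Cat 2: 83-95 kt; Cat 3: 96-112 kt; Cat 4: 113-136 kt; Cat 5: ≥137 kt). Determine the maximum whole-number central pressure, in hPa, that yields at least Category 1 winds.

962 hPa

Category 1 begins at V = 64 kt.
Required ΔP = (64/5.9)^(1/0.623) = 10.847^1.605 ≈ 45.90 hPa.
P_c ≤ 1008 − 45.90 = 962.10, so the highest integer P_c is 962 hPa.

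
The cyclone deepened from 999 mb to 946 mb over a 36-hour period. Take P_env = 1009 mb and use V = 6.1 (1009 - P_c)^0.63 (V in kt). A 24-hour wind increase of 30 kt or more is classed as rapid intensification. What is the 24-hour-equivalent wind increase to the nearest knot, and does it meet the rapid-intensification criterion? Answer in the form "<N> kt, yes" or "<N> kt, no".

38 kt, yes

V₁: ΔP = 10, V ≈ 6.1 × 10^0.63 ≈ 26.02 kt.
V₂: ΔP = 63, V ≈ 6.1 × 63^0.63 ≈ 82.97 kt.
ΔV over 36 h = 56.95 kt → 24 h equivalent = 56.95 × 24/36 ≈ 37.97 kt.
38 kt ≥ 30 kt ⇒ rapid intensification.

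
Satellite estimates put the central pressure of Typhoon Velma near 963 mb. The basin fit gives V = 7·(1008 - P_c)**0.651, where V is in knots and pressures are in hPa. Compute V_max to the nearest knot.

ΔP = 1008 − 963 = 45 mb.
45^0.651 ≈ 11.919.
V ≈ 7 × 11.919 ≈ 83.4 kt.

83 kt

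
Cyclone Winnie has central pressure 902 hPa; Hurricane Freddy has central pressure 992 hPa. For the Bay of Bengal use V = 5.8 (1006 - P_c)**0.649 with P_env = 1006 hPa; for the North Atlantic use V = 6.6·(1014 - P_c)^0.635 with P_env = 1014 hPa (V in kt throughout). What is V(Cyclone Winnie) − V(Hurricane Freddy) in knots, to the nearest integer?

Cyclone Winnie: ΔP = 104; V ≈ 5.8 × 104^0.649 ≈ 118.16 kt.
Hurricane Freddy: ΔP = 22; V ≈ 6.6 × 22^0.635 ≈ 46.99 kt.
Difference ≈ 118.16 − 46.99 = 71.17 → 71 kt.

71 kt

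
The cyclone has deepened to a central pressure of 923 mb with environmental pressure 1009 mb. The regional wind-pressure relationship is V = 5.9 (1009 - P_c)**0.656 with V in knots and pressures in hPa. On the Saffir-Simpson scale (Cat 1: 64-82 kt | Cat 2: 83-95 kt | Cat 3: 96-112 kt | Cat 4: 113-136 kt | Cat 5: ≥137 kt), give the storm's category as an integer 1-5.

3

ΔP = 1009 − 923 = 86 mb.
V ≈ 5.9 × 86^0.656 = 5.9 × 18.58 ≈ 110 kt.
110 kt falls in the Category 3 band.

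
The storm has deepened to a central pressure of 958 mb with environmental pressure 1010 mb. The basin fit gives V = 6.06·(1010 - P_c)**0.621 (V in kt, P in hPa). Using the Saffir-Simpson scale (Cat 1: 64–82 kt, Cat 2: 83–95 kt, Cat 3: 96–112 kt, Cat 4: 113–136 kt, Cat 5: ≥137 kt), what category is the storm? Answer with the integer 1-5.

ΔP = 1010 − 958 = 52 mb.
V ≈ 6.06 × 52^0.621 = 6.06 × 11.63 ≈ 70 kt.
70 kt falls in the Category 1 band.

1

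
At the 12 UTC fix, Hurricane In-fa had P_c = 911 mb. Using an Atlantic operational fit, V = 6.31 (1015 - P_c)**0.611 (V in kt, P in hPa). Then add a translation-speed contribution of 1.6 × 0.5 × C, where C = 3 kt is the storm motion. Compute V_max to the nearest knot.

110 kt

ΔP = 1015 − 911 = 104 mb.
104^0.611 ≈ 17.077.
V ≈ 6.31 × 17.077 ≈ 107.8 kt.
Translation term: 1.6 × 0.5 × 3 = 2.4 kt.
Corrected V ≈ 110.2 kt → 110 kt.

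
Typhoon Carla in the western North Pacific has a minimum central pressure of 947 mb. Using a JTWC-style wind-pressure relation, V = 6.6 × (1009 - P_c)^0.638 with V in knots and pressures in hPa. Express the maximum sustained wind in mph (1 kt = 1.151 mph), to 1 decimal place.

105.7 mph

ΔP = 1009 − 947 = 62 mb.
V ≈ 6.6 × 62^0.638 = 6.6 × 13.917 ≈ 91.852 kt.
91.852 × 1.151 ≈ 105.72 mph → 105.7 mph.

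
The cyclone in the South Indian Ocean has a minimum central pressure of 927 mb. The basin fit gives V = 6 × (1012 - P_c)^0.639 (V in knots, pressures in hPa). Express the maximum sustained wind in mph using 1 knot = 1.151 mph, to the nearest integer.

118 mph

ΔP = 1012 − 927 = 85 mb.
V ≈ 6 × 85^0.639 = 6 × 17.096 ≈ 102.577 kt.
102.577 × 1.151 ≈ 118.07 mph → 118 mph.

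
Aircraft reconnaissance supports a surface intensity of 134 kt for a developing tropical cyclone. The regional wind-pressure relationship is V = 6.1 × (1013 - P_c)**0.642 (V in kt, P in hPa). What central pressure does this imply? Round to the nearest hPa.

890 hPa

ΔP = (V / 6.1)^(1/0.642) = (134/6.1)^1.558.
134/6.1 = 21.967; 21.967^1.558 ≈ 123.02 hPa.
P_c = 1013 − 123.02 = 889.98 ≈ 890 hPa.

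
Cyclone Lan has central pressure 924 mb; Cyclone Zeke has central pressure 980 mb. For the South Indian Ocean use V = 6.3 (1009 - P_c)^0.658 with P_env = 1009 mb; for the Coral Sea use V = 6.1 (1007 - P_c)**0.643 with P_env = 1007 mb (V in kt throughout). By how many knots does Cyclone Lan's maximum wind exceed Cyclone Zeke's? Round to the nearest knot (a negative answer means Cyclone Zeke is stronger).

66 kt

Cyclone Lan: ΔP = 85; V ≈ 6.3 × 85^0.658 ≈ 117.19 kt.
Cyclone Zeke: ΔP = 27; V ≈ 6.1 × 27^0.643 ≈ 50.78 kt.
Difference ≈ 117.19 − 50.78 = 66.41 → 66 kt.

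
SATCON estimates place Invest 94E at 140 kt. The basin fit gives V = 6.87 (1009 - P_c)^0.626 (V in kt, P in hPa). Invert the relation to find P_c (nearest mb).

886 mb

ΔP = (V / 6.87)^(1/0.626) = (140/6.87)^1.597.
140/6.87 = 20.378; 20.378^1.597 ≈ 123.40 mb.
P_c = 1009 − 123.40 = 885.60 ≈ 886 mb.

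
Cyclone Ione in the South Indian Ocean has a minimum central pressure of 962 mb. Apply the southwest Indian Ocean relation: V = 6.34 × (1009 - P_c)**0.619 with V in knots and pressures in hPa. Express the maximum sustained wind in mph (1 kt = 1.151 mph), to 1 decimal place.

ΔP = 1009 − 962 = 47 mb.
V ≈ 6.34 × 47^0.619 = 6.34 × 10.840 ≈ 68.725 kt.
68.725 × 1.151 ≈ 79.10 mph → 79.1 mph.

79.1 mph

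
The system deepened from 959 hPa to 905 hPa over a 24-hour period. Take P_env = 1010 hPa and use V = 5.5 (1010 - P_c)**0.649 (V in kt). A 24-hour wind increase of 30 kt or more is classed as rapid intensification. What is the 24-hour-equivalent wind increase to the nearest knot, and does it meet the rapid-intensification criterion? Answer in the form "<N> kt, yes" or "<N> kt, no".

V₁: ΔP = 51, V ≈ 5.5 × 51^0.649 ≈ 70.56 kt.
V₂: ΔP = 105, V ≈ 5.5 × 105^0.649 ≈ 112.75 kt.
ΔV over 24 h = 42.19 kt → 24 h equivalent = 42.19 × 24/24 ≈ 42.19 kt.
42 kt ≥ 30 kt ⇒ rapid intensification.

42 kt, yes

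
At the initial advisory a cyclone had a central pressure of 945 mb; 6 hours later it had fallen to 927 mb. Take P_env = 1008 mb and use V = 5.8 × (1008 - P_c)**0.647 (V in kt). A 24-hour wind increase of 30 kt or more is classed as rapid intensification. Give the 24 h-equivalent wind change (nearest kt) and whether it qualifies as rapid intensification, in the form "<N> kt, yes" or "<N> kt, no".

60 kt, yes

V₁: ΔP = 63, V ≈ 5.8 × 63^0.647 ≈ 84.65 kt.
V₂: ΔP = 81, V ≈ 5.8 × 81^0.647 ≈ 99.59 kt.
ΔV over 6 h = 14.94 kt → 24 h equivalent = 14.94 × 24/6 ≈ 59.76 kt.
60 kt ≥ 30 kt ⇒ rapid intensification.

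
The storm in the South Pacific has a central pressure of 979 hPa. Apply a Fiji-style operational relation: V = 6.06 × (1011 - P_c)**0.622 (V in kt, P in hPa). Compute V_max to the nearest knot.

52 kt

ΔP = 1011 − 979 = 32 hPa.
32^0.622 ≈ 8.634.
V ≈ 6.06 × 8.634 ≈ 52.3 kt.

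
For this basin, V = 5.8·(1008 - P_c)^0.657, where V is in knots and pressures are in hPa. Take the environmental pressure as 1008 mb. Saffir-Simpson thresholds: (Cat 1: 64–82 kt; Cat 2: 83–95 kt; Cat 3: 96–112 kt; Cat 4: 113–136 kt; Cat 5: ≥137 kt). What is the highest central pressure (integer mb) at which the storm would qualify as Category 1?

Category 1 begins at V = 64 kt.
Required ΔP = (64/5.8)^(1/0.657) = 11.034^1.522 ≈ 38.65 mb.
P_c ≤ 1008 − 38.65 = 969.35, so the highest integer P_c is 969 mb.

969 mb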